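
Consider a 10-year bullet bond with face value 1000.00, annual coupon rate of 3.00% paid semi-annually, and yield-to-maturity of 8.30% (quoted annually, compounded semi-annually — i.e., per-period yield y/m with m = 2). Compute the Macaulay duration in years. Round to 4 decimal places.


Answer: Macaulay duration = 8.3089 years

Derivation:
Coupon per period c = face * coupon_rate / m = 15.000000
Periods per year m = 2; per-period yield y/m = 0.041500
Number of cashflows N = 20
Cashflows (t years, CF_t, discount factor 1/(1+y/m)^(m*t), PV):
  t = 0.5000: CF_t = 15.000000, DF = 0.960154, PV = 14.402304
  t = 1.0000: CF_t = 15.000000, DF = 0.921895, PV = 13.828425
  t = 1.5000: CF_t = 15.000000, DF = 0.885161, PV = 13.277412
  t = 2.0000: CF_t = 15.000000, DF = 0.849890, PV = 12.748355
  t = 2.5000: CF_t = 15.000000, DF = 0.816025, PV = 12.240380
  t = 3.0000: CF_t = 15.000000, DF = 0.783510, PV = 11.752645
  t = 3.5000: CF_t = 15.000000, DF = 0.752290, PV = 11.284345
  t = 4.0000: CF_t = 15.000000, DF = 0.722314, PV = 10.834704
  t = 4.5000: CF_t = 15.000000, DF = 0.693532, PV = 10.402981
  t = 5.0000: CF_t = 15.000000, DF = 0.665897, PV = 9.988460
  t = 5.5000: CF_t = 15.000000, DF = 0.639364, PV = 9.590456
  t = 6.0000: CF_t = 15.000000, DF = 0.613887, PV = 9.208311
  t = 6.5000: CF_t = 15.000000, DF = 0.589426, PV = 8.841393
  t = 7.0000: CF_t = 15.000000, DF = 0.565940, PV = 8.489095
  t = 7.5000: CF_t = 15.000000, DF = 0.543389, PV = 8.150836
  t = 8.0000: CF_t = 15.000000, DF = 0.521737, PV = 7.826055
  t = 8.5000: CF_t = 15.000000, DF = 0.500948, PV = 7.514215
  t = 9.0000: CF_t = 15.000000, DF = 0.480987, PV = 7.214800
  t = 9.5000: CF_t = 15.000000, DF = 0.461821, PV = 6.927317
  t = 10.0000: CF_t = 1015.000000, DF = 0.443419, PV = 450.070509
Price P = sum_t PV_t = 644.592996
Macaulay numerator sum_t t * PV_t:
  t * PV_t at t = 0.5000: 7.201152
  t * PV_t at t = 1.0000: 13.828425
  t * PV_t at t = 1.5000: 19.916118
  t * PV_t at t = 2.0000: 25.496711
  t * PV_t at t = 2.5000: 30.600949
  t * PV_t at t = 3.0000: 35.257935
  t * PV_t at t = 3.5000: 39.495206
  t * PV_t at t = 4.0000: 43.338817
  t * PV_t at t = 4.5000: 46.813413
  t * PV_t at t = 5.0000: 49.942298
  t * PV_t at t = 5.5000: 52.747506
  t * PV_t at t = 6.0000: 55.249865
  t * PV_t at t = 6.5000: 57.469054
  t * PV_t at t = 7.0000: 59.423668
  t * PV_t at t = 7.5000: 61.131269
  t * PV_t at t = 8.0000: 62.608436
  t * PV_t at t = 8.5000: 63.870824
  t * PV_t at t = 9.0000: 64.933204
  t * PV_t at t = 9.5000: 65.809509
  t * PV_t at t = 10.0000: 4500.705090
Macaulay duration D = (sum_t t * PV_t) / P = 5355.839449 / 644.592996 = 8.308870


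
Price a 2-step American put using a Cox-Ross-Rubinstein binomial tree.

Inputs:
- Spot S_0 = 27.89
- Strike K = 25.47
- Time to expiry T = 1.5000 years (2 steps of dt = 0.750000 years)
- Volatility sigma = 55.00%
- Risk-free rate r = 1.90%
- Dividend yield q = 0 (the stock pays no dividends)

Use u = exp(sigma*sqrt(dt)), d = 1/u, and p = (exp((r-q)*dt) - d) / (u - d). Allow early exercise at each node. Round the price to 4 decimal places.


dt = T/N = 0.750000
u = exp(sigma*sqrt(dt)) = 1.610128; d = 1/u = 0.621068
p = (exp((r-q)*dt) - d) / (u - d) = 0.397634
Discount per step: exp(-r*dt) = 0.985851
Stock lattice S(k, i) with i counting down-moves:
  k=0: S(0,0) = 27.8900
  k=1: S(1,0) = 44.9065; S(1,1) = 17.3216
  k=2: S(2,0) = 72.3052; S(2,1) = 27.8900; S(2,2) = 10.7579
Terminal payoffs V(N, i) = max(K - S_T, 0):
  V(2,0) = 0.000000; V(2,1) = 0.000000; V(2,2) = 14.712101
Backward induction: V(k, i) = exp(-r*dt) * [p * V(k+1, i) + (1-p) * V(k+1, i+1)]; then take max(V_cont, immediate exercise) for American.
  V(1,0) = exp(-r*dt) * [p*0.000000 + (1-p)*0.000000] = 0.000000; exercise = 0.000000; V(1,0) = max -> 0.000000
  V(1,1) = exp(-r*dt) * [p*0.000000 + (1-p)*14.712101] = 8.736685; exercise = 8.148401; V(1,1) = max -> 8.736685
  V(0,0) = exp(-r*dt) * [p*0.000000 + (1-p)*8.736685] = 5.188224; exercise = 0.000000; V(0,0) = max -> 5.188224

Answer: Price = V(0,0) = 5.1882


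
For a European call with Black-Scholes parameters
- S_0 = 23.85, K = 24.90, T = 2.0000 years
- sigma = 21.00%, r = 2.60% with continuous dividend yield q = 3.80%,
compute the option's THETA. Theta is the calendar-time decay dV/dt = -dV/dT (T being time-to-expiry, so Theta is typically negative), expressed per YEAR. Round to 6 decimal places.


d1 = -0.0773897601; d2 = -0.3743746082
phi(d1) = 0.3977493998; exp(-qT) = 0.9268162066; exp(-rT) = 0.9493288668
Theta = -S*exp(-qT)*phi(d1)*sigma/(2*sqrt(T)) - r*K*exp(-rT)*N(d2) + q*S*exp(-qT)*N(d1)
N(d1) = 0.4691567433; N(d2) = 0.3540628157; sqrt(T) = 1.4142135624
Term 1 = -23.8500 * 0.9268162066 * 0.3977493998 * 0.2100 / (2 * 1.4142135624) = -0.6527784924
Term 2 = -0.0260 * 24.9000 * 0.9493288668 * 0.3540628157 = -0.2176054162
Term 3 = 0.0380 * 23.8500 * 0.9268162066 * 0.4691567433 = 0.3940792449
Theta = -0.6527784924 + (-0.2176054162) + (0.3940792449) = -0.476305

Answer: Theta = -0.476305


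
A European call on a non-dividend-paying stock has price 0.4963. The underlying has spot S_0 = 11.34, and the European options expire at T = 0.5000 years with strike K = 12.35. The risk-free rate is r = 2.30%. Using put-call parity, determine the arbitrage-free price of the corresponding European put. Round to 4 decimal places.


Put-call parity: C - P = S_0 * exp(-qT) - K * exp(-rT).
S_0 * exp(-qT) = 11.3400 * 1.00000000 = 11.34000000
K * exp(-rT) = 12.3500 * 0.98856587 = 12.20878852
P = C - S*exp(-qT) + K*exp(-rT)
P = 0.4963 - 11.34000000 + 12.20878852 = 1.3651

Answer: Put price = 1.3651


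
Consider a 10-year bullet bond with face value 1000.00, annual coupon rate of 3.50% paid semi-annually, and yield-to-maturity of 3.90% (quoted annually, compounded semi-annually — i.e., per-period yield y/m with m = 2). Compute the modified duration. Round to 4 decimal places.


Coupon per period c = face * coupon_rate / m = 17.500000
Periods per year m = 2; per-period yield y/m = 0.019500
Number of cashflows N = 20
Cashflows (t years, CF_t, discount factor 1/(1+y/m)^(m*t), PV):
  t = 0.5000: CF_t = 17.500000, DF = 0.980873, PV = 17.165277
  t = 1.0000: CF_t = 17.500000, DF = 0.962112, PV = 16.836956
  t = 1.5000: CF_t = 17.500000, DF = 0.943709, PV = 16.514916
  t = 2.0000: CF_t = 17.500000, DF = 0.925659, PV = 16.199034
  t = 2.5000: CF_t = 17.500000, DF = 0.907954, PV = 15.889195
  t = 3.0000: CF_t = 17.500000, DF = 0.890588, PV = 15.585282
  t = 3.5000: CF_t = 17.500000, DF = 0.873553, PV = 15.287182
  t = 4.0000: CF_t = 17.500000, DF = 0.856845, PV = 14.994784
  t = 4.5000: CF_t = 17.500000, DF = 0.840456, PV = 14.707978
  t = 5.0000: CF_t = 17.500000, DF = 0.824380, PV = 14.426658
  t = 5.5000: CF_t = 17.500000, DF = 0.808613, PV = 14.150719
  t = 6.0000: CF_t = 17.500000, DF = 0.793146, PV = 13.880058
  t = 6.5000: CF_t = 17.500000, DF = 0.777976, PV = 13.614574
  t = 7.0000: CF_t = 17.500000, DF = 0.763095, PV = 13.354168
  t = 7.5000: CF_t = 17.500000, DF = 0.748500, PV = 13.098742
  t = 8.0000: CF_t = 17.500000, DF = 0.734183, PV = 12.848202
  t = 8.5000: CF_t = 17.500000, DF = 0.720140, PV = 12.602454
  t = 9.0000: CF_t = 17.500000, DF = 0.706366, PV = 12.361407
  t = 9.5000: CF_t = 17.500000, DF = 0.692855, PV = 12.124970
  t = 10.0000: CF_t = 1017.500000, DF = 0.679603, PV = 691.496228
Price P = sum_t PV_t = 967.138787
First compute Macaulay numerator sum_t t * PV_t:
  t * PV_t at t = 0.5000: 8.582639
  t * PV_t at t = 1.0000: 16.836956
  t * PV_t at t = 1.5000: 24.772373
  t * PV_t at t = 2.0000: 32.398069
  t * PV_t at t = 2.5000: 39.722988
  t * PV_t at t = 3.0000: 46.755846
  t * PV_t at t = 3.5000: 53.505137
  t * PV_t at t = 4.0000: 59.979135
  t * PV_t at t = 4.5000: 66.185902
  t * PV_t at t = 5.0000: 72.133292
  t * PV_t at t = 5.5000: 77.828956
  t * PV_t at t = 6.0000: 83.280349
  t * PV_t at t = 6.5000: 88.494731
  t * PV_t at t = 7.0000: 93.479174
  t * PV_t at t = 7.5000: 98.240567
  t * PV_t at t = 8.0000: 102.785619
  t * PV_t at t = 8.5000: 107.120863
  t * PV_t at t = 9.0000: 111.252663
  t * PV_t at t = 9.5000: 115.187216
  t * PV_t at t = 10.0000: 6914.962283
Macaulay duration D = 8213.504759 / 967.138787 = 8.492581
Modified duration = D / (1 + y/m) = 8.492581 / (1 + 0.019500) = 8.330143

Answer: Modified duration = 8.3301


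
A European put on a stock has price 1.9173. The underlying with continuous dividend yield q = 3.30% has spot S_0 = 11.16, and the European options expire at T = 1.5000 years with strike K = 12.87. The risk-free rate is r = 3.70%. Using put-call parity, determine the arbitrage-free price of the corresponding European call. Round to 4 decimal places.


Put-call parity: C - P = S_0 * exp(-qT) - K * exp(-rT).
S_0 * exp(-qT) = 11.1600 * 0.95170516 = 10.62102956
K * exp(-rT) = 12.8700 * 0.94601202 = 12.17517474
C = P + S*exp(-qT) - K*exp(-rT)
C = 1.9173 + 10.62102956 - 12.17517474 = 0.3632

Answer: Call price = 0.3632


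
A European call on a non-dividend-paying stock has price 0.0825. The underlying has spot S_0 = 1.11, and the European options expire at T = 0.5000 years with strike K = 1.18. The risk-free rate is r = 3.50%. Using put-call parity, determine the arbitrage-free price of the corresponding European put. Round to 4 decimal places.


Put-call parity: C - P = S_0 * exp(-qT) - K * exp(-rT).
S_0 * exp(-qT) = 1.1100 * 1.00000000 = 1.11000000
K * exp(-rT) = 1.1800 * 0.98265224 = 1.15952964
P = C - S*exp(-qT) + K*exp(-rT)
P = 0.0825 - 1.11000000 + 1.15952964 = 0.1320

Answer: Put price = 0.1320


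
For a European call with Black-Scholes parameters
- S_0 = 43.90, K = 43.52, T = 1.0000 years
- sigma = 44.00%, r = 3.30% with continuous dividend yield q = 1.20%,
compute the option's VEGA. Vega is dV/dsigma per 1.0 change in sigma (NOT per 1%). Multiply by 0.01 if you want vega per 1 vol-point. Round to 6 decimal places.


d1 = 0.2874857217; d2 = -0.1525142783
phi(d1) = 0.3827923694; exp(-qT) = 0.9880717129; exp(-rT) = 0.9675385596
Vega = S * exp(-qT) * phi(d1) * sqrt(T) = 43.9000 * 0.9880717129 * 0.3827923694 * 1.0000000000 = 16.604135

Answer: Vega = 16.604135


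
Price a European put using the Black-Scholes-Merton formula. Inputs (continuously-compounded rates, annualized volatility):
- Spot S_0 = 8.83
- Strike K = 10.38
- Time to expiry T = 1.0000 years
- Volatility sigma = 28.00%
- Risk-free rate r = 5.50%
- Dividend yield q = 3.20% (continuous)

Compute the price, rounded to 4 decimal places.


Answer: Price = 1.7813

Derivation:
d1 = (ln(S/K) + (r - q + 0.5*sigma^2) * T) / (sigma * sqrt(T)) = -0.35544951
d2 = d1 - sigma * sqrt(T) = -0.63544951
exp(-rT) = 0.94648515; exp(-qT) = 0.96850658
P = K * exp(-rT) * N(-d2) - S_0 * exp(-qT) * N(-d1)
N(-d1) = 0.63887357; N(-d2) = 0.73743236
P = 10.3800 * 0.94648515 * 0.73743236 - 8.8300 * 0.96850658 * 0.63887357 = 1.7813


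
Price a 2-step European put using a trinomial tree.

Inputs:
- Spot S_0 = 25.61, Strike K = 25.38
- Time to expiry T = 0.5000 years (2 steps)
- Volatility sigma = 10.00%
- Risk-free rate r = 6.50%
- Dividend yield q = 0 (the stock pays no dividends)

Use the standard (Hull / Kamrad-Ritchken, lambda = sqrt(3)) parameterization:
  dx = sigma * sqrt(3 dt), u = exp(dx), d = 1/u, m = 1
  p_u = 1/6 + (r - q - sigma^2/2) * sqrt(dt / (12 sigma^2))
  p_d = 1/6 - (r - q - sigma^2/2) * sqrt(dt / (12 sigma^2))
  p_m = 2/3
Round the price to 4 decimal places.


dt = T/N = 0.250000; dx = sigma*sqrt(3*dt) = 0.086603
u = exp(dx) = 1.090463; d = 1/u = 0.917042
p_u = 0.253269, p_m = 0.666667, p_d = 0.080064
Discount per step: exp(-r*dt) = 0.983881
Stock lattice S(k, j) with j the centered position index:
  k=0: S(0,+0) = 25.6100
  k=1: S(1,-1) = 23.4854; S(1,+0) = 25.6100; S(1,+1) = 27.9268
  k=2: S(2,-2) = 21.5371; S(2,-1) = 23.4854; S(2,+0) = 25.6100; S(2,+1) = 27.9268; S(2,+2) = 30.4531
Terminal payoffs V(N, j) = max(K - S_T, 0):
  V(2,-2) = 3.842883; V(2,-1) = 1.894567; V(2,+0) = 0.000000; V(2,+1) = 0.000000; V(2,+2) = 0.000000
Backward induction: V(k, j) = exp(-r*dt) * [p_u * V(k+1, j+1) + p_m * V(k+1, j) + p_d * V(k+1, j-1)]
  V(1,-1) = exp(-r*dt) * [p_u*0.000000 + p_m*1.894567 + p_d*3.842883] = 1.545404
  V(1,+0) = exp(-r*dt) * [p_u*0.000000 + p_m*0.000000 + p_d*1.894567] = 0.149242
  V(1,+1) = exp(-r*dt) * [p_u*0.000000 + p_m*0.000000 + p_d*0.000000] = 0.000000
  V(0,+0) = exp(-r*dt) * [p_u*0.000000 + p_m*0.149242 + p_d*1.545404] = 0.219628

Answer: Price = V(0,0) = 0.2196


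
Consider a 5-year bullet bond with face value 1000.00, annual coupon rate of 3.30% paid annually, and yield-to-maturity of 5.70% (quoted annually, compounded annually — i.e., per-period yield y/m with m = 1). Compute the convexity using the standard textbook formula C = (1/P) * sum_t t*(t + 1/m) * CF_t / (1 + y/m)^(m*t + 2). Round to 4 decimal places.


Answer: Convexity = 24.5091

Derivation:
Coupon per period c = face * coupon_rate / m = 33.000000
Periods per year m = 1; per-period yield y/m = 0.057000
Number of cashflows N = 5
Cashflows (t years, CF_t, discount factor 1/(1+y/m)^(m*t), PV):
  t = 1.0000: CF_t = 33.000000, DF = 0.946074, PV = 31.220435
  t = 2.0000: CF_t = 33.000000, DF = 0.895056, PV = 29.536836
  t = 3.0000: CF_t = 33.000000, DF = 0.846789, PV = 27.944026
  t = 4.0000: CF_t = 33.000000, DF = 0.801125, PV = 26.437111
  t = 5.0000: CF_t = 1033.000000, DF = 0.757923, PV = 782.934418
Price P = sum_t PV_t = 898.072825
Convexity numerator sum_t t*(t + 1/m) * CF_t / (1+y/m)^(m*t + 2):
  t = 1.0000: term = 55.888052
  t = 2.0000: term = 158.622665
  t = 3.0000: term = 300.137492
  t = 4.0000: term = 473.253693
  t = 5.0000: term = 21023.095594
Convexity = (1/P) * sum = 22010.997496 / 898.072825 = 24.509145


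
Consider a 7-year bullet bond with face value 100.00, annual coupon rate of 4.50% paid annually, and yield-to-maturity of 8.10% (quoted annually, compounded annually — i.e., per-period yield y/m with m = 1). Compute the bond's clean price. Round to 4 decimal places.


Answer: Price = 81.3210

Derivation:
Coupon per period c = face * coupon_rate / m = 4.500000
Periods per year m = 1; per-period yield y/m = 0.081000
Number of cashflows N = 7
Cashflows (t years, CF_t, discount factor 1/(1+y/m)^(m*t), PV):
  t = 1.0000: CF_t = 4.500000, DF = 0.925069, PV = 4.162812
  t = 2.0000: CF_t = 4.500000, DF = 0.855753, PV = 3.850890
  t = 3.0000: CF_t = 4.500000, DF = 0.791631, PV = 3.562341
  t = 4.0000: CF_t = 4.500000, DF = 0.732314, PV = 3.295412
  t = 5.0000: CF_t = 4.500000, DF = 0.677441, PV = 3.048485
  t = 6.0000: CF_t = 4.500000, DF = 0.626680, PV = 2.820060
  t = 7.0000: CF_t = 104.500000, DF = 0.579722, PV = 60.580999
Price P = sum_t PV_t = 81.320999


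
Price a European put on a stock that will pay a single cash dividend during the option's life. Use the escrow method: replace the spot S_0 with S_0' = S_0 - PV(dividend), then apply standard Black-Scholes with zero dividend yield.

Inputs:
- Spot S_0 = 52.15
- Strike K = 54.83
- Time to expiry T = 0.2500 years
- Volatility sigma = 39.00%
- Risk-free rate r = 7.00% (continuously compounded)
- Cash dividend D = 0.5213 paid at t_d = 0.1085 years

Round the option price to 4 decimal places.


Answer: Price = 5.3177

Derivation:
PV(D) = D * exp(-r * t_d) = 0.5213 * 0.99243377 = 0.51735572
S_0' = S_0 - PV(D) = 52.1500 - 0.51735572 = 51.63264428
d1 = (ln(S_0'/K) + (r + sigma^2/2)*T) / (sigma*sqrt(T)) = -0.12087629
d2 = d1 - sigma*sqrt(T) = -0.31587629
exp(-rT) = 0.98265224
N(-d1) = 0.54810549; N(-d2) = 0.62395179
P = K * exp(-rT) * N(-d2) - S_0' * N(-d1) = 54.8300 * 0.98265224 * 0.62395179 - 51.63264428 * 0.54810549 = 5.3177


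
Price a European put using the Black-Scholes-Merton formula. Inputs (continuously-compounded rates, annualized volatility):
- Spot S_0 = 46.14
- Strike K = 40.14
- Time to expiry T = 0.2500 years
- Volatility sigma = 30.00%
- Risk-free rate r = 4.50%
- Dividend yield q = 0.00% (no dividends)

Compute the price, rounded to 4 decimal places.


Answer: Price = 0.5301

Derivation:
d1 = (ln(S/K) + (r - q + 0.5*sigma^2) * T) / (sigma * sqrt(T)) = 1.07871273
d2 = d1 - sigma * sqrt(T) = 0.92871273
exp(-rT) = 0.98881304; exp(-qT) = 1.00000000
P = K * exp(-rT) * N(-d2) - S_0 * exp(-qT) * N(-d1)
N(-d1) = 0.14035790; N(-d2) = 0.17651899
P = 40.1400 * 0.98881304 * 0.17651899 - 46.1400 * 1.00000000 * 0.14035790 = 0.5301


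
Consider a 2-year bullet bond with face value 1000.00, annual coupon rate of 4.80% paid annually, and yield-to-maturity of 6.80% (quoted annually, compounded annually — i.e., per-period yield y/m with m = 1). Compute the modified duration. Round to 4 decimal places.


Coupon per period c = face * coupon_rate / m = 48.000000
Periods per year m = 1; per-period yield y/m = 0.068000
Number of cashflows N = 2
Cashflows (t years, CF_t, discount factor 1/(1+y/m)^(m*t), PV):
  t = 1.0000: CF_t = 48.000000, DF = 0.936330, PV = 44.943820
  t = 2.0000: CF_t = 1048.000000, DF = 0.876713, PV = 918.795326
Price P = sum_t PV_t = 963.739146
First compute Macaulay numerator sum_t t * PV_t:
  t * PV_t at t = 1.0000: 44.943820
  t * PV_t at t = 2.0000: 1837.590652
Macaulay duration D = 1882.534472 / 963.739146 = 1.953365
Modified duration = D / (1 + y/m) = 1.953365 / (1 + 0.068000) = 1.828994

Answer: Modified duration = 1.8290


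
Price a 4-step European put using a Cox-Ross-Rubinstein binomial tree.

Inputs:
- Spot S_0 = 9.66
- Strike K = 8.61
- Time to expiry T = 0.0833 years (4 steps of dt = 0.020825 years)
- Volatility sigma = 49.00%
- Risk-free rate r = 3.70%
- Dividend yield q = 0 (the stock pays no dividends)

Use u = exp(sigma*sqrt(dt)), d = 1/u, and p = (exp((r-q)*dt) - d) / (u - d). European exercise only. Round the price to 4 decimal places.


Answer: Price = V(0,0) = 0.1498

Derivation:
dt = T/N = 0.020825
u = exp(sigma*sqrt(dt)) = 1.073271; d = 1/u = 0.931731
p = (exp((r-q)*dt) - d) / (u - d) = 0.487775
Discount per step: exp(-r*dt) = 0.999230
Stock lattice S(k, i) with i counting down-moves:
  k=0: S(0,0) = 9.6600
  k=1: S(1,0) = 10.3678; S(1,1) = 9.0005
  k=2: S(2,0) = 11.1275; S(2,1) = 9.6600; S(2,2) = 8.3861
  k=3: S(3,0) = 11.9428; S(3,1) = 10.3678; S(3,2) = 9.0005; S(3,3) = 7.8136
  k=4: S(4,0) = 12.8178; S(4,1) = 11.1275; S(4,2) = 9.6600; S(4,3) = 8.3861; S(4,4) = 7.2801
Terminal payoffs V(N, i) = max(K - S_T, 0):
  V(4,0) = 0.000000; V(4,1) = 0.000000; V(4,2) = 0.000000; V(4,3) = 0.223937; V(4,4) = 1.329871
Backward induction: V(k, i) = exp(-r*dt) * [p * V(k+1, i) + (1-p) * V(k+1, i+1)].
  V(3,0) = exp(-r*dt) * [p*0.000000 + (1-p)*0.000000] = 0.000000
  V(3,1) = exp(-r*dt) * [p*0.000000 + (1-p)*0.000000] = 0.000000
  V(3,2) = exp(-r*dt) * [p*0.000000 + (1-p)*0.223937] = 0.114618
  V(3,3) = exp(-r*dt) * [p*0.223937 + (1-p)*1.329871] = 0.789815
  V(2,0) = exp(-r*dt) * [p*0.000000 + (1-p)*0.000000] = 0.000000
  V(2,1) = exp(-r*dt) * [p*0.000000 + (1-p)*0.114618] = 0.058665
  V(2,2) = exp(-r*dt) * [p*0.114618 + (1-p)*0.789815] = 0.460116
  V(1,0) = exp(-r*dt) * [p*0.000000 + (1-p)*0.058665] = 0.030026
  V(1,1) = exp(-r*dt) * [p*0.058665 + (1-p)*0.460116] = 0.264094
  V(0,0) = exp(-r*dt) * [p*0.030026 + (1-p)*0.264094] = 0.149806


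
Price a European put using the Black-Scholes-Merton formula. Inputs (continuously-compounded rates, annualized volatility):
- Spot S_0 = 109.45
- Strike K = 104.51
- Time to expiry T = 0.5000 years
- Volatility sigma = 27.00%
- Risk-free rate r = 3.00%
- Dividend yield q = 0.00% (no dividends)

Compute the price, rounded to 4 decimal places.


d1 = (ln(S/K) + (r - q + 0.5*sigma^2) * T) / (sigma * sqrt(T)) = 0.41593625
d2 = d1 - sigma * sqrt(T) = 0.22501742
exp(-rT) = 0.98511194; exp(-qT) = 1.00000000
P = K * exp(-rT) * N(-d2) - S_0 * exp(-qT) * N(-d1)
N(-d1) = 0.33872832; N(-d2) = 0.41098286
P = 104.5100 * 0.98511194 * 0.41098286 - 109.4500 * 1.00000000 * 0.33872832 = 5.2385

Answer: Price = 5.2385


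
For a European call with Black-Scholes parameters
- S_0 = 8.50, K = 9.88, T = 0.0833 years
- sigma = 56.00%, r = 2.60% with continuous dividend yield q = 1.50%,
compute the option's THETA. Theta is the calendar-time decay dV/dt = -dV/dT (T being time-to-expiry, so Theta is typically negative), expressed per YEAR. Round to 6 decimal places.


d1 = -0.8443494695; d2 = -1.0059752100
phi(d1) = 0.2793187862; exp(-qT) = 0.9987512803; exp(-rT) = 0.9978365437
Theta = -S*exp(-qT)*phi(d1)*sigma/(2*sqrt(T)) - r*K*exp(-rT)*N(d2) + q*S*exp(-qT)*N(d1)
N(d1) = 0.1992370750; N(d2) = 0.1572137476; sqrt(T) = 0.2886173938
Term 1 = -8.5000 * 0.9987512803 * 0.2793187862 * 0.5600 / (2 * 0.2886173938) = -2.3004455142
Term 2 = -0.0260 * 9.8800 * 0.9978365437 * 0.1572137476 = -0.0402976962
Term 3 = 0.0150 * 8.5000 * 0.9987512803 * 0.1992370750 = 0.0253710062
Theta = -2.3004455142 + (-0.0402976962) + (0.0253710062) = -2.315372

Answer: Theta = -2.315372


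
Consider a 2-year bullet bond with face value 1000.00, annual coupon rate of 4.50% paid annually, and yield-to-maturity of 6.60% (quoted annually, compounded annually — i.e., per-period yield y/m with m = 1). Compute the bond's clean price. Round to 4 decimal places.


Coupon per period c = face * coupon_rate / m = 45.000000
Periods per year m = 1; per-period yield y/m = 0.066000
Number of cashflows N = 2
Cashflows (t years, CF_t, discount factor 1/(1+y/m)^(m*t), PV):
  t = 1.0000: CF_t = 45.000000, DF = 0.938086, PV = 42.213884
  t = 2.0000: CF_t = 1045.000000, DF = 0.880006, PV = 919.606180
Price P = sum_t PV_t = 961.820063

Answer: Price = 961.8201


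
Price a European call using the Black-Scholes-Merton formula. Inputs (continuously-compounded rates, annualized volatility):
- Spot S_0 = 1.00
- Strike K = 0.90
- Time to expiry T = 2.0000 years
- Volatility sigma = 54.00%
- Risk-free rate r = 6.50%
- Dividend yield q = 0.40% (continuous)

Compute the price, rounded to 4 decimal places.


d1 = (ln(S/K) + (r - q + 0.5*sigma^2) * T) / (sigma * sqrt(T)) = 0.67955648
d2 = d1 - sigma * sqrt(T) = -0.08411884
exp(-rT) = 0.87809543; exp(-qT) = 0.99203191
C = S_0 * exp(-qT) * N(d1) - K * exp(-rT) * N(d2)
N(d1) = 0.75160733; N(d2) = 0.46648097
C = 1.0000 * 0.99203191 * 0.75160733 - 0.9000 * 0.87809543 * 0.46648097 = 0.3770

Answer: Price = 0.3770


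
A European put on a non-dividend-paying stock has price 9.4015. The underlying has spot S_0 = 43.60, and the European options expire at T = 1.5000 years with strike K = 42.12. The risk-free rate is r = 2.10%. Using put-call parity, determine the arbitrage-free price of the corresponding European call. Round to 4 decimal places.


Put-call parity: C - P = S_0 * exp(-qT) - K * exp(-rT).
S_0 * exp(-qT) = 43.6000 * 1.00000000 = 43.60000000
K * exp(-rT) = 42.1200 * 0.96899096 = 40.81389909
C = P + S*exp(-qT) - K*exp(-rT)
C = 9.4015 + 43.60000000 - 40.81389909 = 12.1876

Answer: Call price = 12.1876


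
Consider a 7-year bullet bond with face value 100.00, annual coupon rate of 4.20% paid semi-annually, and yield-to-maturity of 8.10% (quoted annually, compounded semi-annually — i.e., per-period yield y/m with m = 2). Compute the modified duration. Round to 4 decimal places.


Coupon per period c = face * coupon_rate / m = 2.100000
Periods per year m = 2; per-period yield y/m = 0.040500
Number of cashflows N = 14
Cashflows (t years, CF_t, discount factor 1/(1+y/m)^(m*t), PV):
  t = 0.5000: CF_t = 2.100000, DF = 0.961076, PV = 2.018260
  t = 1.0000: CF_t = 2.100000, DF = 0.923668, PV = 1.939703
  t = 1.5000: CF_t = 2.100000, DF = 0.887715, PV = 1.864202
  t = 2.0000: CF_t = 2.100000, DF = 0.853162, PV = 1.791641
  t = 2.5000: CF_t = 2.100000, DF = 0.819954, PV = 1.721904
  t = 3.0000: CF_t = 2.100000, DF = 0.788039, PV = 1.654881
  t = 3.5000: CF_t = 2.100000, DF = 0.757365, PV = 1.590467
  t = 4.0000: CF_t = 2.100000, DF = 0.727886, PV = 1.528560
  t = 4.5000: CF_t = 2.100000, DF = 0.699554, PV = 1.469063
  t = 5.0000: CF_t = 2.100000, DF = 0.672325, PV = 1.411882
  t = 5.5000: CF_t = 2.100000, DF = 0.646156, PV = 1.356927
  t = 6.0000: CF_t = 2.100000, DF = 0.621005, PV = 1.304110
  t = 6.5000: CF_t = 2.100000, DF = 0.596833, PV = 1.253350
  t = 7.0000: CF_t = 102.100000, DF = 0.573602, PV = 58.564786
Price P = sum_t PV_t = 79.469736
First compute Macaulay numerator sum_t t * PV_t:
  t * PV_t at t = 0.5000: 1.009130
  t * PV_t at t = 1.0000: 1.939703
  t * PV_t at t = 1.5000: 2.796303
  t * PV_t at t = 2.0000: 3.583282
  t * PV_t at t = 2.5000: 4.304759
  t * PV_t at t = 3.0000: 4.964643
  t * PV_t at t = 3.5000: 5.566635
  t * PV_t at t = 4.0000: 6.114242
  t * PV_t at t = 4.5000: 6.610785
  t * PV_t at t = 5.0000: 7.059411
  t * PV_t at t = 5.5000: 7.463096
  t * PV_t at t = 6.0000: 7.824661
  t * PV_t at t = 6.5000: 8.146772
  t * PV_t at t = 7.0000: 409.953500
Macaulay duration D = 477.336922 / 79.469736 = 6.006525
Modified duration = D / (1 + y/m) = 6.006525 / (1 + 0.040500) = 5.772729

Answer: Modified duration = 5.7727


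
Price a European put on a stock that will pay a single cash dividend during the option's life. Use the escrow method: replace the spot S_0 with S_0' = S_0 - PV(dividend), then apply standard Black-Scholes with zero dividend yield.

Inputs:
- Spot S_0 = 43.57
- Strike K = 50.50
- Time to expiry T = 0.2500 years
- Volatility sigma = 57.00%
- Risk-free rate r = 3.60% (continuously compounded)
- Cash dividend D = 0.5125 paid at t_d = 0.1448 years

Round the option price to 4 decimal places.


PV(D) = D * exp(-r * t_d) = 0.5125 * 0.99480076 = 0.50983539
S_0' = S_0 - PV(D) = 43.5700 - 0.50983539 = 43.06016461
d1 = (ln(S_0'/K) + (r + sigma^2/2)*T) / (sigma*sqrt(T)) = -0.38513165
d2 = d1 - sigma*sqrt(T) = -0.67013165
exp(-rT) = 0.99104038
N(-d1) = 0.64993006; N(-d2) = 0.74861307
P = K * exp(-rT) * N(-d2) - S_0' * N(-d1) = 50.5000 * 0.99104038 * 0.74861307 - 43.06016461 * 0.64993006 = 9.4801

Answer: Price = 9.4801


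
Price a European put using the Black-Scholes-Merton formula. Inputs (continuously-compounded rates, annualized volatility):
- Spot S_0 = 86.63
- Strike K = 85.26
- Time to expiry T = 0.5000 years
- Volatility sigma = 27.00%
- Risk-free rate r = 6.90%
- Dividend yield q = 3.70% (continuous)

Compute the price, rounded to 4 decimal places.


d1 = (ln(S/K) + (r - q + 0.5*sigma^2) * T) / (sigma * sqrt(T)) = 0.26275965
d2 = d1 - sigma * sqrt(T) = 0.07184082
exp(-rT) = 0.96608834; exp(-qT) = 0.98167007
P = K * exp(-rT) * N(-d2) - S_0 * exp(-qT) * N(-d1)
N(-d1) = 0.39636792; N(-d2) = 0.47136430
P = 85.2600 * 0.96608834 * 0.47136430 - 86.6300 * 0.98167007 * 0.39636792 = 5.1177

Answer: Price = 5.1177


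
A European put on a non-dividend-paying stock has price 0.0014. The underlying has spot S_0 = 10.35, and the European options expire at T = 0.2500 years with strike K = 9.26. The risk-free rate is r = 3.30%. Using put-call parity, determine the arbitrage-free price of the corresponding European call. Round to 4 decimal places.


Answer: Call price = 1.1675

Derivation:
Put-call parity: C - P = S_0 * exp(-qT) - K * exp(-rT).
S_0 * exp(-qT) = 10.3500 * 1.00000000 = 10.35000000
K * exp(-rT) = 9.2600 * 0.99178394 = 9.18391926
C = P + S*exp(-qT) - K*exp(-rT)
C = 0.0014 + 10.35000000 - 9.18391926 = 1.1675


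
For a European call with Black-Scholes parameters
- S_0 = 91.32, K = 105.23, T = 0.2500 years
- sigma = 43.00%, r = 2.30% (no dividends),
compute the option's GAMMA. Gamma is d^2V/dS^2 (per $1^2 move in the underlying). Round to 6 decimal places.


d1 = -0.5251912051; d2 = -0.7401912051
phi(d1) = 0.3475483684; exp(-qT) = 1.0000000000; exp(-rT) = 0.9942664996
Gamma = exp(-qT) * phi(d1) / (S * sigma * sqrt(T)) = 1.0000000000 * 0.3475483684 / (91.3200 * 0.4300 * 0.5000000000) = 0.017702

Answer: Gamma = 0.017702


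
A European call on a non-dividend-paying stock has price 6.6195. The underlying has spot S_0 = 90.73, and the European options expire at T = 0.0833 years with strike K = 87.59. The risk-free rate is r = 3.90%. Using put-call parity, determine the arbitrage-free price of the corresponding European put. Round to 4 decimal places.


Put-call parity: C - P = S_0 * exp(-qT) - K * exp(-rT).
S_0 * exp(-qT) = 90.7300 * 1.00000000 = 90.73000000
K * exp(-rT) = 87.5900 * 0.99675657 = 87.30590808
P = C - S*exp(-qT) + K*exp(-rT)
P = 6.6195 - 90.73000000 + 87.30590808 = 3.1954

Answer: Put price = 3.1954


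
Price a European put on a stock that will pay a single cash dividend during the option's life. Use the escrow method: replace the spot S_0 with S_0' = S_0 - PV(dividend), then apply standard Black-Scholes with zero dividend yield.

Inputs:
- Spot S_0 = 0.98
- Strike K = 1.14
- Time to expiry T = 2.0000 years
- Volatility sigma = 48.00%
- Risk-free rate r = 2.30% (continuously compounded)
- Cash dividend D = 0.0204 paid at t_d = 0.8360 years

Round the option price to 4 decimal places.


Answer: Price = 0.3410

Derivation:
PV(D) = D * exp(-r * t_d) = 0.0204 * 0.98095568 = 0.02001150
S_0' = S_0 - PV(D) = 0.9800 - 0.02001150 = 0.95998850
d1 = (ln(S_0'/K) + (r + sigma^2/2)*T) / (sigma*sqrt(T)) = 0.15399868
d2 = d1 - sigma*sqrt(T) = -0.52482383
exp(-rT) = 0.95504196
N(-d1) = 0.43880539; N(-d2) = 0.70014717
P = K * exp(-rT) * N(-d2) - S_0' * N(-d1) = 1.1400 * 0.95504196 * 0.70014717 - 0.95998850 * 0.43880539 = 0.3410


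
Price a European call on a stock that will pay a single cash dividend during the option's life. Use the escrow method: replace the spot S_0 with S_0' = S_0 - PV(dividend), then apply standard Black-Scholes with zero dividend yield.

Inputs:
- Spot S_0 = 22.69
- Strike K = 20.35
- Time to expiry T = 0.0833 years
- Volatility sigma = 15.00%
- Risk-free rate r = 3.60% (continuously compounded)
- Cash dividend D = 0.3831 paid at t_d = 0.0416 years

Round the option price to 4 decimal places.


PV(D) = D * exp(-r * t_d) = 0.3831 * 0.99850352 = 0.38252670
S_0' = S_0 - PV(D) = 22.6900 - 0.38252670 = 22.30747330
d1 = (ln(S_0'/K) + (r + sigma^2/2)*T) / (sigma*sqrt(T)) = 2.21231206
d2 = d1 - sigma*sqrt(T) = 2.16901945
exp(-rT) = 0.99700569
N(d1) = 0.98652744; N(d2) = 0.98495940
C = S_0' * N(d1) - K * exp(-rT) * N(d2) = 22.30747330 * 0.98652744 - 20.3500 * 0.99700569 * 0.98495940 = 2.0230

Answer: Price = 2.0230


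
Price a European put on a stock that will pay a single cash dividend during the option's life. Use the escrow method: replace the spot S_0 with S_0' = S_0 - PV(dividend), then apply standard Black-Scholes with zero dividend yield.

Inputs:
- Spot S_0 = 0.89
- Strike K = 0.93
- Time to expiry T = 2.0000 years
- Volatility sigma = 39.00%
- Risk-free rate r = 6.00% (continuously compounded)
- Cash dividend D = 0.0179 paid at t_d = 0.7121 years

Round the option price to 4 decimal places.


PV(D) = D * exp(-r * t_d) = 0.0179 * 0.95817389 = 0.01715131
S_0' = S_0 - PV(D) = 0.8900 - 0.01715131 = 0.87284869
d1 = (ln(S_0'/K) + (r + sigma^2/2)*T) / (sigma*sqrt(T)) = 0.37835222
d2 = d1 - sigma*sqrt(T) = -0.17319107
exp(-rT) = 0.88692044
N(-d1) = 0.35258448; N(-d2) = 0.56874938
P = K * exp(-rT) * N(-d2) - S_0' * N(-d1) = 0.9300 * 0.88692044 * 0.56874938 - 0.87284869 * 0.35258448 = 0.1614

Answer: Price = 0.1614


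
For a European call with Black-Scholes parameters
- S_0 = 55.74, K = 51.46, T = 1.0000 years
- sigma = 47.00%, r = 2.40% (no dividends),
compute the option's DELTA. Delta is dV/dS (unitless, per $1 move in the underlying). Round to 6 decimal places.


Answer: Delta = 0.675823

Derivation:
d1 = 0.4560493940; d2 = -0.0139506060
phi(d1) = 0.3595402820; exp(-qT) = 1.0000000000; exp(-rT) = 0.9762857098
N(d1) = 0.6758227702
Delta = exp(-qT) * N(d1) = 1.0000000000 * 0.6758227702 = 0.675823


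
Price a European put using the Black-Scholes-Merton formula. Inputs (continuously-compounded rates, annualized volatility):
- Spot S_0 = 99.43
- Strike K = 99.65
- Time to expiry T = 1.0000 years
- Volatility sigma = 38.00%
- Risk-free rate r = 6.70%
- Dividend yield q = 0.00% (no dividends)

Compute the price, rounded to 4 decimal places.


d1 = (ln(S/K) + (r - q + 0.5*sigma^2) * T) / (sigma * sqrt(T)) = 0.36049956
d2 = d1 - sigma * sqrt(T) = -0.01950044
exp(-rT) = 0.93519520; exp(-qT) = 1.00000000
P = K * exp(-rT) * N(-d2) - S_0 * exp(-qT) * N(-d1)
N(-d1) = 0.35923679; N(-d2) = 0.50777906
P = 99.6500 * 0.93519520 * 0.50777906 - 99.4300 * 1.00000000 * 0.35923679 = 11.6021

Answer: Price = 11.6021


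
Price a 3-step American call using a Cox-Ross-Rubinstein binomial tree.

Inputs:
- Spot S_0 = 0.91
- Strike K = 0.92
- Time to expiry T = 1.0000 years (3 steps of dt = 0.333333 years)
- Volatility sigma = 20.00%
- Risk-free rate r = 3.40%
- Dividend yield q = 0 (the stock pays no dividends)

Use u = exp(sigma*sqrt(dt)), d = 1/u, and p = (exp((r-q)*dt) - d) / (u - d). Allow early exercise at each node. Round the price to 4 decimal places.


Answer: Price = V(0,0) = 0.0881

Derivation:
dt = T/N = 0.333333
u = exp(sigma*sqrt(dt)) = 1.122401; d = 1/u = 0.890947
p = (exp((r-q)*dt) - d) / (u - d) = 0.520409
Discount per step: exp(-r*dt) = 0.988731
Stock lattice S(k, i) with i counting down-moves:
  k=0: S(0,0) = 0.9100
  k=1: S(1,0) = 1.0214; S(1,1) = 0.8108
  k=2: S(2,0) = 1.1464; S(2,1) = 0.9100; S(2,2) = 0.7223
  k=3: S(3,0) = 1.2867; S(3,1) = 1.0214; S(3,2) = 0.8108; S(3,3) = 0.6436
Terminal payoffs V(N, i) = max(S_T - K, 0):
  V(3,0) = 0.366724; V(3,1) = 0.101385; V(3,2) = 0.000000; V(3,3) = 0.000000
Backward induction: V(k, i) = exp(-r*dt) * [p * V(k+1, i) + (1-p) * V(k+1, i+1)]; then take max(V_cont, immediate exercise) for American.
  V(2,0) = exp(-r*dt) * [p*0.366724 + (1-p)*0.101385] = 0.236771; exercise = 0.226403; V(2,0) = max -> 0.236771
  V(2,1) = exp(-r*dt) * [p*0.101385 + (1-p)*0.000000] = 0.052167; exercise = 0.000000; V(2,1) = max -> 0.052167
  V(2,2) = exp(-r*dt) * [p*0.000000 + (1-p)*0.000000] = 0.000000; exercise = 0.000000; V(2,2) = max -> 0.000000
  V(1,0) = exp(-r*dt) * [p*0.236771 + (1-p)*0.052167] = 0.146566; exercise = 0.101385; V(1,0) = max -> 0.146566
  V(1,1) = exp(-r*dt) * [p*0.052167 + (1-p)*0.000000] = 0.026842; exercise = 0.000000; V(1,1) = max -> 0.026842
  V(0,0) = exp(-r*dt) * [p*0.146566 + (1-p)*0.026842] = 0.088143; exercise = 0.000000; V(0,0) = max -> 0.088143


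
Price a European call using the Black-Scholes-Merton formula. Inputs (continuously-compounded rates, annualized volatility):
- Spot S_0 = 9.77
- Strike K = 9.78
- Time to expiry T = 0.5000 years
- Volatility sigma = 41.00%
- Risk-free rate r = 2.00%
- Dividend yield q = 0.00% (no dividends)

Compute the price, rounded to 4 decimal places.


d1 = (ln(S/K) + (r - q + 0.5*sigma^2) * T) / (sigma * sqrt(T)) = 0.17592121
d2 = d1 - sigma * sqrt(T) = -0.11399257
exp(-rT) = 0.99004983; exp(-qT) = 1.00000000
C = S_0 * exp(-qT) * N(d1) - K * exp(-rT) * N(d2)
N(d1) = 0.56982208; N(d2) = 0.45462184
C = 9.7700 * 1.00000000 * 0.56982208 - 9.7800 * 0.99004983 * 0.45462184 = 1.1652

Answer: Price = 1.1652


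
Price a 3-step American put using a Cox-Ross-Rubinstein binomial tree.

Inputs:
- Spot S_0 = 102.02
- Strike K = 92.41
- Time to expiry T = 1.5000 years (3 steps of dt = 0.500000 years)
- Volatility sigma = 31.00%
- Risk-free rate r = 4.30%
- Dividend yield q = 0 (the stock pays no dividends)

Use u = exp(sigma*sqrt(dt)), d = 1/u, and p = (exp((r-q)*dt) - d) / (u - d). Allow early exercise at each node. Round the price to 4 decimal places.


dt = T/N = 0.500000
u = exp(sigma*sqrt(dt)) = 1.245084; d = 1/u = 0.803159
p = (exp((r-q)*dt) - d) / (u - d) = 0.494595
Discount per step: exp(-r*dt) = 0.978729
Stock lattice S(k, i) with i counting down-moves:
  k=0: S(0,0) = 102.0200
  k=1: S(1,0) = 127.0235; S(1,1) = 81.9382
  k=2: S(2,0) = 158.1549; S(2,1) = 102.0200; S(2,2) = 65.8094
  k=3: S(3,0) = 196.9162; S(3,1) = 127.0235; S(3,2) = 81.9382; S(3,3) = 52.8554
Terminal payoffs V(N, i) = max(K - S_T, 0):
  V(3,0) = 0.000000; V(3,1) = 0.000000; V(3,2) = 10.471762; V(3,3) = 39.554617
Backward induction: V(k, i) = exp(-r*dt) * [p * V(k+1, i) + (1-p) * V(k+1, i+1)]; then take max(V_cont, immediate exercise) for American.
  V(2,0) = exp(-r*dt) * [p*0.000000 + (1-p)*0.000000] = 0.000000; exercise = 0.000000; V(2,0) = max -> 0.000000
  V(2,1) = exp(-r*dt) * [p*0.000000 + (1-p)*10.471762] = 5.179906; exercise = 0.000000; V(2,1) = max -> 5.179906
  V(2,2) = exp(-r*dt) * [p*10.471762 + (1-p)*39.554617] = 24.634992; exercise = 26.600601; V(2,2) = max -> 26.600601
  V(1,0) = exp(-r*dt) * [p*0.000000 + (1-p)*5.179906] = 2.562265; exercise = 0.000000; V(1,0) = max -> 2.562265
  V(1,1) = exp(-r*dt) * [p*5.179906 + (1-p)*26.600601] = 15.665574; exercise = 10.471762; V(1,1) = max -> 15.665574
  V(0,0) = exp(-r*dt) * [p*2.562265 + (1-p)*15.665574] = 8.989377; exercise = 0.000000; V(0,0) = max -> 8.989377

Answer: Price = V(0,0) = 8.9894


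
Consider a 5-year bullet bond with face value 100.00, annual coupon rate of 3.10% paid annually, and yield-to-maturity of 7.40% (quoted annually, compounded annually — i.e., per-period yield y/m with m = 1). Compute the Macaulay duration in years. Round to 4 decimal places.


Coupon per period c = face * coupon_rate / m = 3.100000
Periods per year m = 1; per-period yield y/m = 0.074000
Number of cashflows N = 5
Cashflows (t years, CF_t, discount factor 1/(1+y/m)^(m*t), PV):
  t = 1.0000: CF_t = 3.100000, DF = 0.931099, PV = 2.886406
  t = 2.0000: CF_t = 3.100000, DF = 0.866945, PV = 2.687529
  t = 3.0000: CF_t = 3.100000, DF = 0.807211, PV = 2.502355
  t = 4.0000: CF_t = 3.100000, DF = 0.751593, PV = 2.329939
  t = 5.0000: CF_t = 103.100000, DF = 0.699808, PV = 72.150153
Price P = sum_t PV_t = 82.556382
Macaulay numerator sum_t t * PV_t:
  t * PV_t at t = 1.0000: 2.886406
  t * PV_t at t = 2.0000: 5.375058
  t * PV_t at t = 3.0000: 7.507064
  t * PV_t at t = 4.0000: 9.319756
  t * PV_t at t = 5.0000: 360.750767
Macaulay duration D = (sum_t t * PV_t) / P = 385.839050 / 82.556382 = 4.673643

Answer: Macaulay duration = 4.6736 years


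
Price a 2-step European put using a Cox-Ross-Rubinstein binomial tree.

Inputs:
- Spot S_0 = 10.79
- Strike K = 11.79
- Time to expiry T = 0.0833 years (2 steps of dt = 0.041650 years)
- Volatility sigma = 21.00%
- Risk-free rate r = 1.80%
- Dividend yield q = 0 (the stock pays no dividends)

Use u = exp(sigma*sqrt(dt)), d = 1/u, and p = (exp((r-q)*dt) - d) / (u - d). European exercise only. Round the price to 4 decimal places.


dt = T/N = 0.041650
u = exp(sigma*sqrt(dt)) = 1.043789; d = 1/u = 0.958048
p = (exp((r-q)*dt) - d) / (u - d) = 0.498034
Discount per step: exp(-r*dt) = 0.999251
Stock lattice S(k, i) with i counting down-moves:
  k=0: S(0,0) = 10.7900
  k=1: S(1,0) = 11.2625; S(1,1) = 10.3373
  k=2: S(2,0) = 11.7557; S(2,1) = 10.7900; S(2,2) = 9.9037
Terminal payoffs V(N, i) = max(K - S_T, 0):
  V(2,0) = 0.034341; V(2,1) = 1.000000; V(2,2) = 1.886336
Backward induction: V(k, i) = exp(-r*dt) * [p * V(k+1, i) + (1-p) * V(k+1, i+1)].
  V(1,0) = exp(-r*dt) * [p*0.034341 + (1-p)*1.000000] = 0.518680
  V(1,1) = exp(-r*dt) * [p*1.000000 + (1-p)*1.886336] = 1.443827
  V(0,0) = exp(-r*dt) * [p*0.518680 + (1-p)*1.443827] = 0.982335

Answer: Price = V(0,0) = 0.9823


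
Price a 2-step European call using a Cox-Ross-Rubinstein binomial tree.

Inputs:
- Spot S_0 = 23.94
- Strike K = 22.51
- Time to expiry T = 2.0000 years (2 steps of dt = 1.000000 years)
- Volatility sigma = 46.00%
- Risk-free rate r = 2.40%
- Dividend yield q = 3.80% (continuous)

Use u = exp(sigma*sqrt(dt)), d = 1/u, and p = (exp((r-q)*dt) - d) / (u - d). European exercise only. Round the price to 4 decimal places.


dt = T/N = 1.000000
u = exp(sigma*sqrt(dt)) = 1.584074; d = 1/u = 0.631284
p = (exp((r-q)*dt) - d) / (u - d) = 0.372395
Discount per step: exp(-r*dt) = 0.976286
Stock lattice S(k, i) with i counting down-moves:
  k=0: S(0,0) = 23.9400
  k=1: S(1,0) = 37.9227; S(1,1) = 15.1129
  k=2: S(2,0) = 60.0724; S(2,1) = 23.9400; S(2,2) = 9.5405
Terminal payoffs V(N, i) = max(S_T - K, 0):
  V(2,0) = 37.562412; V(2,1) = 1.430000; V(2,2) = 0.000000
Backward induction: V(k, i) = exp(-r*dt) * [p * V(k+1, i) + (1-p) * V(k+1, i+1)].
  V(1,0) = exp(-r*dt) * [p*37.562412 + (1-p)*1.430000] = 14.532513
  V(1,1) = exp(-r*dt) * [p*1.430000 + (1-p)*0.000000] = 0.519896
  V(0,0) = exp(-r*dt) * [p*14.532513 + (1-p)*0.519896] = 5.602042

Answer: Price = V(0,0) = 5.6020


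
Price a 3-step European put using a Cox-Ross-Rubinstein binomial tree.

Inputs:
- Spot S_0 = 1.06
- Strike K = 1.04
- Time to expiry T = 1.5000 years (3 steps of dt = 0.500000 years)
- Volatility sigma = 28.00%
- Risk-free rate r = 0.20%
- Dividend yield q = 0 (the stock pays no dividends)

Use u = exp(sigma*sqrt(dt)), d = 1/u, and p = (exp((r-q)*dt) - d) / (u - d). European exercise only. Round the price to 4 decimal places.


Answer: Price = V(0,0) = 0.1432

Derivation:
dt = T/N = 0.500000
u = exp(sigma*sqrt(dt)) = 1.218950; d = 1/u = 0.820378
p = (exp((r-q)*dt) - d) / (u - d) = 0.453174
Discount per step: exp(-r*dt) = 0.999000
Stock lattice S(k, i) with i counting down-moves:
  k=0: S(0,0) = 1.0600
  k=1: S(1,0) = 1.2921; S(1,1) = 0.8696
  k=2: S(2,0) = 1.5750; S(2,1) = 1.0600; S(2,2) = 0.7134
  k=3: S(3,0) = 1.9198; S(3,1) = 1.2921; S(3,2) = 0.8696; S(3,3) = 0.5853
Terminal payoffs V(N, i) = max(K - S_T, 0):
  V(3,0) = 0.000000; V(3,1) = 0.000000; V(3,2) = 0.170399; V(3,3) = 0.454741
Backward induction: V(k, i) = exp(-r*dt) * [p * V(k+1, i) + (1-p) * V(k+1, i+1)].
  V(2,0) = exp(-r*dt) * [p*0.000000 + (1-p)*0.000000] = 0.000000
  V(2,1) = exp(-r*dt) * [p*0.000000 + (1-p)*0.170399] = 0.093086
  V(2,2) = exp(-r*dt) * [p*0.170399 + (1-p)*0.454741] = 0.325559
  V(1,0) = exp(-r*dt) * [p*0.000000 + (1-p)*0.093086] = 0.050851
  V(1,1) = exp(-r*dt) * [p*0.093086 + (1-p)*0.325559] = 0.219988
  V(0,0) = exp(-r*dt) * [p*0.050851 + (1-p)*0.219988] = 0.143196
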